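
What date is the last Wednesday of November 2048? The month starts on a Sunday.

November 2048 begins on a Sunday, so the first Wednesday is November 4 (3 days later).
November 2048 has 30 days. Adding weeks: 4, 11, 18, 25 — the last one ≤ 30 is the 25th.

2048-11-25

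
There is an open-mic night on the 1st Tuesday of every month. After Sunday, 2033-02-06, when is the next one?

2033-03-01

February 2033 starts on a Tuesday, so its 1st Tuesday is 2033-02-01.
That is not after 2033-02-06, so look at March 2033.
March 2033 starts on a Tuesday, so its 1st Tuesday is 2033-03-01.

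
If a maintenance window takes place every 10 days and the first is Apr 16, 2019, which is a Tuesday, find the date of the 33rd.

Mar 1, 2020

The 33rd occurrence is 32 intervals after the first: 32 × 10 = 320 days after Apr 16, 2019.
Apr has 30 days — 14 days to the end of Apr leaves 306.
May has 31 days (275 left).
Jun has 30 days (245 left).
Jul has 31 days (214 left).
Aug has 31 days (183 left).
Sep has 30 days (153 left).
Oct has 31 days (122 left).
Nov has 30 days (92 left).
Dec has 31 days (61 left).
Jan has 31 days (30 left).
Feb has 29 days (1 left).
1 day into Mar → Mar 1, 2020.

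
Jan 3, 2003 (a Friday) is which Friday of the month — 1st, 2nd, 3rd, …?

1st

Day 3 falls in week ⌈3/7⌉ of the month.
Days 1–7 hold the 1st Friday, 8–14 the 2nd, 15–21 the 3rd, 22–28 the 4th, 29–31 the 5th.
3 is in the range for the 1st.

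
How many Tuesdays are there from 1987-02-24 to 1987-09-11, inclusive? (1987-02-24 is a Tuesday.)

29

1987-02-24 is a Tuesday; the first Tuesday on or after it is 1987-02-24.
From 1987-02-24 to 1987-09-11: 4 + 31 + 30 + 31 + 30 + 31 + 31 + 11 = 199 days (rest of February, March, April, May, June, July, August, September).
199 ÷ 7 = 28 full weeks with remainder 3, so 28 more Tuesdays after the first → 29.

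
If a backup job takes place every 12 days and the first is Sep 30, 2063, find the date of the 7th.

Dec 11, 2063

The 7th occurrence is 6 intervals after the first: 6 × 12 = 72 days after Sep 30, 2063.
Sep has 30 days — 0 days to the end of Sep leaves 72.
Oct has 31 days (41 left).
Nov has 30 days (11 left).
11 days into Dec → Dec 11, 2063.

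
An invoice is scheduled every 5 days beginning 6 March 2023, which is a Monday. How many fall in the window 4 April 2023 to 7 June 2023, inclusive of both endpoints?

Occurrences land 5·i days after 6 March 2023 for i = 0, 1, 2, …
4 April 2023 is 29 days after the start; 29 ÷ 5 = 5 remainder 4; since the remainder is 4, round up to i = 6. First occurrence in the window: #7 on 5 April 2023 (6×5 = 30 days in).
7 June 2023 is 93 days after the start; 93 ÷ 5 = 18 remainder 3. Last occurrence in the window: #19 on 4 June 2023.
Occurrences #7 through #19: 13 in total.

13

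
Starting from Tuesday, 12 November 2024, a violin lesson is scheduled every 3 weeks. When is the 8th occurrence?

8 April 2025

The 8th occurrence is 7 intervals after the first: 7 × 21 = 147 days after 12 November 2024.
November has 30 days — 18 days to the end of November leaves 129.
December has 31 days (98 left).
January has 31 days (67 left).
February has 28 days (39 left).
March has 31 days (8 left).
8 days into April → 8 April 2025.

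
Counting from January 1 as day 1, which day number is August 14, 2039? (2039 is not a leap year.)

226

Days in months before August: 31 + 28 + 31 + 30 + 31 + 30 + 31 = 212.
Plus 14 days into August → day 226.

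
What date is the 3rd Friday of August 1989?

18 August 1989

August 1989 begins on a Tuesday, so the first Friday is August 4 (3 days later).
The 3rd Friday is 2 weeks later: 4 + 14 = 18.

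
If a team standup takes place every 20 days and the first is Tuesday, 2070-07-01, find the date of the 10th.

2070-12-28

The 10th occurrence is 9 intervals after the first: 9 × 20 = 180 days after 2070-07-01.
July has 31 days — 30 days to the end of July leaves 150.
August has 31 days (119 left).
September has 30 days (89 left).
October has 31 days (58 left).
November has 30 days (28 left).
28 days into December → 2070-12-28.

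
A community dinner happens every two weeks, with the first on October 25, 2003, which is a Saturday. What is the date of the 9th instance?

February 14, 2004

The 9th occurrence is 8 intervals after the first: 8 × 14 = 112 days after October 25, 2003.
October has 31 days — 6 days to the end of October leaves 106.
November has 30 days (76 left).
December has 31 days (45 left).
January has 31 days (14 left).
14 days into February → February 14, 2004.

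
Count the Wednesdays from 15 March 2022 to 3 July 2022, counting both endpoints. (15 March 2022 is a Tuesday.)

15 March 2022 is a Tuesday; the first Wednesday on or after it is 16 March 2022 (1 day later).
From 16 March 2022 to 3 July 2022: 15 + 30 + 31 + 30 + 3 = 109 days (rest of March, April, May, June, July).
109 ÷ 7 = 15 full weeks with remainder 4, so 15 more Wednesdays after the first → 16.

16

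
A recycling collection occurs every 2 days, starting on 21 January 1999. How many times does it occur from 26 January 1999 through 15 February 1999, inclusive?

10

Occurrences land 2·i days after 21 January 1999 for i = 0, 1, 2, …
26 January 1999 is 5 days after the start; 5 ÷ 2 = 2 remainder 1; since the remainder is 1, round up to i = 3. First occurrence in the window: #4 on 27 January 1999 (3×2 = 6 days in).
15 February 1999 is 25 days after the start; 25 ÷ 2 = 12 remainder 1. Last occurrence in the window: #13 on 14 February 1999.
Occurrences #4 through #13: 10 in total.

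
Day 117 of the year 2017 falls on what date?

Apr 27, 2017

Jan has 31 days (117 − 31 = 86 remain).
Feb has 28 days (86 − 28 = 58 remain).
Mar has 31 days (58 − 31 = 27 remain).
27 into Apr → Apr 27.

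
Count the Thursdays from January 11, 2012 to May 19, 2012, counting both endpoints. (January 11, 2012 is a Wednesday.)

19

January 11, 2012 is a Wednesday; the first Thursday on or after it is January 12, 2012 (1 day later).
From January 12, 2012 to May 19, 2012: 19 + 29 + 31 + 30 + 19 = 128 days (rest of January, February, March, April, May).
128 ÷ 7 = 18 full weeks with remainder 2, so 18 more Thursdays after the first → 19.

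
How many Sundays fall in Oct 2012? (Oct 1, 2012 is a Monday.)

4

Oct 1, 2012 is a Monday; the first Sunday on or after it is Oct 7, 2012 (6 days later).
From Oct 7, 2012 to Oct 31, 2012 is 31 − 7 = 24 days.
24 ÷ 7 = 3 full weeks with remainder 3, so 3 more Sundays after the first → 4.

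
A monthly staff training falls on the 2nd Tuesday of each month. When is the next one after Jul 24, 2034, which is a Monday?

Jul 2034 starts on a Saturday; its first Tuesday is the 4th, so the 2nd Tuesday is the 11th — Jul 11, 2034.
That is not after Jul 24, 2034, so look at Aug 2034.
Aug 2034 starts on a Tuesday; its first Tuesday is the 1st, so the 2nd Tuesday is the 8th — Aug 8, 2034.

Aug 8, 2034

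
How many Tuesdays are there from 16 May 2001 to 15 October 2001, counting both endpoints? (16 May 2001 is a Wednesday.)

16 May 2001 is a Wednesday; the first Tuesday on or after it is 22 May 2001 (6 days later).
From 22 May 2001 to 15 October 2001: 9 + 30 + 31 + 31 + 30 + 15 = 146 days (rest of May, June, July, August, September, October).
146 ÷ 7 = 20 full weeks with remainder 6, so 20 more Tuesdays after the first → 21.

21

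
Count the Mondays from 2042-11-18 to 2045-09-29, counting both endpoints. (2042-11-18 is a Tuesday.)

2042-11-18 is a Tuesday; the first Monday on or after it is 2042-11-24 (6 days later).
From 2042-11-24 to 2045-09-29: 37 + 365 + 366 + 272 = 1040 days (rest of 2042, 2043, 2044, to 2045-09-29 in 2045).
1040 ÷ 7 = 148 full weeks with remainder 4, so 148 more Mondays after the first → 149.

149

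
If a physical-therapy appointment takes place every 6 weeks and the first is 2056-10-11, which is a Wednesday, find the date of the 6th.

The 6th occurrence is 5 intervals after the first: 5 × 42 = 210 days after 2056-10-11.
October has 31 days — 20 days to the end of October leaves 190.
November has 30 days (160 left).
December has 31 days (129 left).
January has 31 days (98 left).
February has 28 days (70 left).
March has 31 days (39 left).
April has 30 days (9 left).
9 days into May → 2057-05-09.

2057-05-09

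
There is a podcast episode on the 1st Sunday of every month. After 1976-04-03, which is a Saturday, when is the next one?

April 1976 starts on a Thursday, so its 1st Sunday is 1976-04-04 (3 days in).
1976-04-04 is after 1976-04-03, so that is the next one.

1976-04-04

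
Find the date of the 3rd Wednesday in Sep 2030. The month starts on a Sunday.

Sep 18, 2030

Sep 2030 begins on a Sunday, so the first Wednesday is Sep 4 (3 days later).
The 3rd Wednesday is 2 weeks later: 4 + 14 = 18.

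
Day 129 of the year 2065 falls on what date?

Jan has 31 days (129 − 31 = 98 remain).
Feb has 28 days (98 − 28 = 70 remain).
Mar has 31 days (70 − 31 = 39 remain).
Apr has 30 days (39 − 30 = 9 remain).
9 into May → May 9.

May 9, 2065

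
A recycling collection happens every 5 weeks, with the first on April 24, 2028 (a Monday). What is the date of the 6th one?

October 16, 2028

The 6th occurrence is 5 intervals after the first: 5 × 35 = 175 days after April 24, 2028.
April has 30 days — 6 days to the end of April leaves 169.
May has 31 days (138 left).
June has 30 days (108 left).
July has 31 days (77 left).
August has 31 days (46 left).
September has 30 days (16 left).
16 days into October → October 16, 2028.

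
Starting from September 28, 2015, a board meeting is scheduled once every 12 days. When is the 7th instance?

The 7th occurrence is 6 intervals after the first: 6 × 12 = 72 days after September 28, 2015.
September has 30 days — 2 days to the end of September leaves 70.
October has 31 days (39 left).
November has 30 days (9 left).
9 days into December → December 9, 2015.

December 9, 2015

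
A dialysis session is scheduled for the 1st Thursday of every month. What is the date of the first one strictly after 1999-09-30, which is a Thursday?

September 1999 starts on a Wednesday, so its 1st Thursday is 1999-09-02 (1 day in).
That is not after 1999-09-30, so look at October 1999.
October 1999 starts on a Friday, so its 1st Thursday is 1999-10-07 (6 days in).

1999-10-07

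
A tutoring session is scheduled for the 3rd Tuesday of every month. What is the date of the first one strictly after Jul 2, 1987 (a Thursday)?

Jul 1987 starts on a Wednesday; its first Tuesday is the 7th, so the 3rd Tuesday is the 21st — Jul 21, 1987.
Jul 21, 1987 is after Jul 2, 1987, so that is the next one.

Jul 21, 1987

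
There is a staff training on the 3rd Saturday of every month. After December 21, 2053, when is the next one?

December 2053 starts on a Monday; its first Saturday is the 6th, so the 3rd Saturday is the 20th — December 20, 2053.
That is not after December 21, 2053, so look at January 2054.
January 2054 starts on a Thursday; its first Saturday is the 3rd, so the 3rd Saturday is the 17th — January 17, 2054.

January 17, 2054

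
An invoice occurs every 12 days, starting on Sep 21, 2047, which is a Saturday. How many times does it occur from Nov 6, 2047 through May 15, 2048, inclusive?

Occurrences land 12·i days after Sep 21, 2047 for i = 0, 1, 2, …
Nov 6, 2047 is 46 days after the start; 46 ÷ 12 = 3 remainder 10; since the remainder is 10, round up to i = 4. First occurrence in the window: #5 on Nov 8, 2047 (4×12 = 48 days in).
May 15, 2048 is 237 days after the start; 237 ÷ 12 = 19 remainder 9. Last occurrence in the window: #20 on May 6, 2048.
Occurrences #5 through #20: 16 in total.

16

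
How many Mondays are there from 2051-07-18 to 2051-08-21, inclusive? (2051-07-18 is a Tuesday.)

5

2051-07-18 is a Tuesday; the first Monday on or after it is 2051-07-24 (6 days later).
From 2051-07-24 to 2051-08-21: 7 + 21 = 28 days (rest of July, August).
28 ÷ 7 = 4 full weeks with remainder 0, so 4 more Mondays after the first → 5.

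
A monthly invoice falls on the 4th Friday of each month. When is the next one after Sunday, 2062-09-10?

September 2062 starts on a Friday; its first Friday is the 1st, so the 4th Friday is the 22nd — 2062-09-22.
2062-09-22 is after 2062-09-10, so that is the next one.

2062-09-22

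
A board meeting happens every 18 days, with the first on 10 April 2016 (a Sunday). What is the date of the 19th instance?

28 February 2017

The 19th occurrence is 18 intervals after the first: 18 × 18 = 324 days after 10 April 2016.
April has 30 days — 20 days to the end of April leaves 304.
May has 31 days (273 left).
June has 30 days (243 left).
July has 31 days (212 left).
August has 31 days (181 left).
September has 30 days (151 left).
October has 31 days (120 left).
November has 30 days (90 left).
December has 31 days (59 left).
January has 31 days (28 left).
28 days into February → 28 February 2017.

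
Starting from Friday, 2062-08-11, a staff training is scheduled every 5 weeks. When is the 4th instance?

The 4th occurrence is 3 intervals after the first: 3 × 35 = 105 days after 2062-08-11.
August has 31 days — 20 days to the end of August leaves 85.
September has 30 days (55 left).
October has 31 days (24 left).
24 days into November → 2062-11-24.

2062-11-24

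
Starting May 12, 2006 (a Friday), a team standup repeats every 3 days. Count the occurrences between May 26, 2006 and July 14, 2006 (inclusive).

Occurrences land 3·i days after May 12, 2006 for i = 0, 1, 2, …
May 26, 2006 is 14 days after the start; 14 ÷ 3 = 4 remainder 2; since the remainder is 2, round up to i = 5. First occurrence in the window: #6 on May 27, 2006 (5×3 = 15 days in).
July 14, 2006 is 63 days after the start; 63 ÷ 3 = 21 remainder 0. Last occurrence in the window: #22 on July 14, 2006.
Occurrences #6 through #22: 17 in total.

17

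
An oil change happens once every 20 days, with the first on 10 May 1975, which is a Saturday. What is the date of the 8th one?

The 8th occurrence is 7 intervals after the first: 7 × 20 = 140 days after 10 May 1975.
May has 31 days — 21 days to the end of May leaves 119.
June has 30 days (89 left).
July has 31 days (58 left).
August has 31 days (27 left).
27 days into September → 27 September 1975.

27 September 1975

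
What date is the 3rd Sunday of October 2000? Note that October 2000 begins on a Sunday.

October 2000 begins on a Sunday, so the first Sunday is October 1.
The 3rd Sunday is 2 weeks later: 1 + 14 = 15.

15 October 2000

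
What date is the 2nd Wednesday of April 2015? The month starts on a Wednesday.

April 8, 2015

April 2015 begins on a Wednesday, so the first Wednesday is April 1.
The 2nd Wednesday is 1 weeks later: 1 + 7 = 8.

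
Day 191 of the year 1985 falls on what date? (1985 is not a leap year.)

Jul 10, 1985

Jan has 31 days (191 − 31 = 160 remain).
Feb has 28 days (160 − 28 = 132 remain).
Mar has 31 days (132 − 31 = 101 remain).
Apr has 30 days (101 − 30 = 71 remain).
May has 31 days (71 − 31 = 40 remain).
Jun has 30 days (40 − 30 = 10 remain).
10 into Jul → Jul 10.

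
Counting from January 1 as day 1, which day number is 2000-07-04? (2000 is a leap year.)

186

Days in months before July: 31 + 29 + 31 + 30 + 31 + 30 = 182.
Plus 4 days into July → day 186.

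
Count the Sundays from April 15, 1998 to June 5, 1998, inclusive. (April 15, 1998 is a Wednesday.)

April 15, 1998 is a Wednesday; the first Sunday on or after it is April 19, 1998 (4 days later).
From April 19, 1998 to June 5, 1998: 11 + 31 + 5 = 47 days (rest of April, May, June).
47 ÷ 7 = 6 full weeks with remainder 5, so 6 more Sundays after the first → 7.

7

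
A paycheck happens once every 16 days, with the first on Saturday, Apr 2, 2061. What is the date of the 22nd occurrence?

The 22nd occurrence is 21 intervals after the first: 21 × 16 = 336 days after Apr 2, 2061.
Apr has 30 days — 28 days to the end of Apr leaves 308.
May has 31 days (277 left).
Jun has 30 days (247 left).
Jul has 31 days (216 left).
Aug has 31 days (185 left).
Sep has 30 days (155 left).
Oct has 31 days (124 left).
Nov has 30 days (94 left).
Dec has 31 days (63 left).
Jan has 31 days (32 left).
Feb has 28 days (4 left).
4 days into Mar → Mar 4, 2062.

Mar 4, 2062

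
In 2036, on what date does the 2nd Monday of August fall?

The first Monday of August 2036 is August 4.
The 2nd Monday is 1 weeks later: 4 + 7 = 11.

August 11, 2036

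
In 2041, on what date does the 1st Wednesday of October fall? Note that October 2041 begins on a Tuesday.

2041-10-02

October 2041 begins on a Tuesday, so the first Wednesday is October 2 (1 day later).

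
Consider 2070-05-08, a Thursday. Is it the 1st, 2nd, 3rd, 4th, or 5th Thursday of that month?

Day 8 falls in week ⌈8/7⌉ of the month.
Days 1–7 hold the 1st Thursday, 8–14 the 2nd, 15–21 the 3rd, 22–28 the 4th, 29–31 the 5th.
8 is in the range for the 2nd.

2nd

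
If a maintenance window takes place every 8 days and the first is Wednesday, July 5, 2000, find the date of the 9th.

September 7, 2000

The 9th occurrence is 8 intervals after the first: 8 × 8 = 64 days after July 5, 2000.
July has 31 days — 26 days to the end of July leaves 38.
August has 31 days (7 left).
7 days into September → September 7, 2000.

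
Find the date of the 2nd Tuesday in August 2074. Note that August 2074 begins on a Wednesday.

August 14, 2074

August 2074 begins on a Wednesday, so the first Tuesday is August 7 (6 days later).
The 2nd Tuesday is 1 weeks later: 7 + 7 = 14.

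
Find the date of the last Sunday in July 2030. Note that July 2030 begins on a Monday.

July 2030 begins on a Monday, so the first Sunday is July 7 (6 days later).
July 2030 has 31 days. Adding weeks: 7, 14, 21, 28 — the last one ≤ 31 is the 28th.

28 July 2030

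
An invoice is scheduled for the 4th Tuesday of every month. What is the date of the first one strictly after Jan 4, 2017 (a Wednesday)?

Jan 2017 starts on a Sunday; its first Tuesday is the 3rd, so the 4th Tuesday is the 24th — Jan 24, 2017.
Jan 24, 2017 is after Jan 4, 2017, so that is the next one.

Jan 24, 2017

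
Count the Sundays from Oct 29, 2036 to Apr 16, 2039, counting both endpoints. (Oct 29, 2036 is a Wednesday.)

128

Oct 29, 2036 is a Wednesday; the first Sunday on or after it is Nov 2, 2036 (4 days later).
From Nov 2, 2036 to Apr 16, 2039: 59 + 365 + 365 + 106 = 895 days (rest of 2036, 2037, 2038, to Apr 16, 2039 in 2039).
895 ÷ 7 = 127 full weeks with remainder 6, so 127 more Sundays after the first → 128.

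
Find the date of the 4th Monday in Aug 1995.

Aug 28, 1995

Aug 1995 begins on a Tuesday, so the first Monday is Aug 7 (6 days later).
The 4th Monday is 3 weeks later: 7 + 21 = 28.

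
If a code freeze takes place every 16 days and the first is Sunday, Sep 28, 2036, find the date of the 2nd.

The 2nd occurrence is 1 interval after the first: 1 × 16 = 16 days after Sep 28, 2036.
Sep has 30 days — 2 days to the end of Sep leaves 14.
14 days into Oct → Oct 14, 2036.

Oct 14, 2036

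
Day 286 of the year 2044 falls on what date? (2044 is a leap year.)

January has 31 days (286 − 31 = 255 remain).
February has 29 days (255 − 29 = 226 remain).
March has 31 days (226 − 31 = 195 remain).
April has 30 days (195 − 30 = 165 remain).
May has 31 days (165 − 31 = 134 remain).
June has 30 days (134 − 30 = 104 remain).
July has 31 days (104 − 31 = 73 remain).
August has 31 days (73 − 31 = 42 remain).
September has 30 days (42 − 30 = 12 remain).
12 into October → October 12.

12 October 2044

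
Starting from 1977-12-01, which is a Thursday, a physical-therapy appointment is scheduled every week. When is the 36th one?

The 36th occurrence is 35 intervals after the first: 35 × 7 = 245 days after 1977-12-01.
December has 31 days — 30 days to the end of December leaves 215.
January has 31 days (184 left).
February has 28 days (156 left).
March has 31 days (125 left).
April has 30 days (95 left).
May has 31 days (64 left).
June has 30 days (34 left).
July has 31 days (3 left).
3 days into August → 1978-08-03.

1978-08-03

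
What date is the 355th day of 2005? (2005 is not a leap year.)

Dec 21, 2005

Jan has 31 days (355 − 31 = 324 remain).
Feb has 28 days (324 − 28 = 296 remain).
Mar has 31 days (296 − 31 = 265 remain).
Apr has 30 days (265 − 30 = 235 remain).
May has 31 days (235 − 31 = 204 remain).
Jun has 30 days (204 − 30 = 174 remain).
Jul has 31 days (174 − 31 = 143 remain).
Aug has 31 days (143 − 31 = 112 remain).
Sep has 30 days (112 − 30 = 82 remain).
Oct has 31 days (82 − 31 = 51 remain).
Nov has 30 days (51 − 30 = 21 remain).
21 into Dec → Dec 21.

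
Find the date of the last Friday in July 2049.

July 2049 begins on a Thursday, so the first Friday is July 2 (1 day later).
July 2049 has 31 days. Adding weeks: 2, 9, 16, 23, 30 — the last one ≤ 31 is the 30th.

2049-07-30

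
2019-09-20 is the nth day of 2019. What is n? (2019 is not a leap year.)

263

Days in months before September: 31 + 28 + 31 + 30 + 31 + 30 + 31 + 31 = 243.
Plus 20 days into September → day 263.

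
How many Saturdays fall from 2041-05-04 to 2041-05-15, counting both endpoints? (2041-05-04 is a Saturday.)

2041-05-04 is a Saturday; the first Saturday on or after it is 2041-05-04.
From 2041-05-04 to 2041-05-15 is 15 − 4 = 11 days.
11 ÷ 7 = 1 full weeks with remainder 4, so 1 more Saturdays after the first → 2.

2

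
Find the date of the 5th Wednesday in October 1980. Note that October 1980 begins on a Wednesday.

October 29, 1980

October 1980 begins on a Wednesday, so the first Wednesday is October 1.
The 5th Wednesday is 4 weeks later: 1 + 28 = 29.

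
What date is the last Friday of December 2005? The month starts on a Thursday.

December 30, 2005

December 2005 begins on a Thursday, so the first Friday is December 2 (1 day later).
December 2005 has 31 days. Adding weeks: 2, 9, 16, 23, 30 — the last one ≤ 31 is the 30th.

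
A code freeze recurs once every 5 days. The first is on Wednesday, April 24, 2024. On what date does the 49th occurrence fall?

December 20, 2024

The 49th occurrence is 48 intervals after the first: 48 × 5 = 240 days after April 24, 2024.
April has 30 days — 6 days to the end of April leaves 234.
May has 31 days (203 left).
June has 30 days (173 left).
July has 31 days (142 left).
August has 31 days (111 left).
September has 30 days (81 left).
October has 31 days (50 left).
November has 30 days (20 left).
20 days into December → December 20, 2024.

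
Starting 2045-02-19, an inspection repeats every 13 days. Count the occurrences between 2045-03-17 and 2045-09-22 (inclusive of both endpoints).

15

Occurrences land 13·i days after 2045-02-19 for i = 0, 1, 2, …
2045-03-17 is 26 days after the start; 26 ÷ 13 = 2 remainder 0. First occurrence in the window: #3 on 2045-03-17 (2×13 = 26 days in).
2045-09-22 is 215 days after the start; 215 ÷ 13 = 16 remainder 7. Last occurrence in the window: #17 on 2045-09-15.
Occurrences #3 through #17: 15 in total.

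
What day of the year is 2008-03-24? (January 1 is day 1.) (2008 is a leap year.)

84

Days in months before March: 31 + 29 = 60.
Plus 24 days into March → day 84.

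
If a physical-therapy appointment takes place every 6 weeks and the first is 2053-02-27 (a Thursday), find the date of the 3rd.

2053-05-22

The 3rd occurrence is 2 intervals after the first: 2 × 42 = 84 days after 2053-02-27.
February has 28 days — 1 day to the end of February leaves 83.
March has 31 days (52 left).
April has 30 days (22 left).
22 days into May → 2053-05-22.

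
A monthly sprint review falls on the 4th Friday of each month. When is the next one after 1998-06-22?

June 1998 starts on a Monday; its first Friday is the 5th, so the 4th Friday is the 26th — 1998-06-26.
1998-06-26 is after 1998-06-22, so that is the next one.

1998-06-26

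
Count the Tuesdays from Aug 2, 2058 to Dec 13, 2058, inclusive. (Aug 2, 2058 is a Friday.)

Aug 2, 2058 is a Friday; the first Tuesday on or after it is Aug 6, 2058 (4 days later).
From Aug 6, 2058 to Dec 13, 2058: 25 + 30 + 31 + 30 + 13 = 129 days (rest of Aug, Sep, Oct, Nov, Dec).
129 ÷ 7 = 18 full weeks with remainder 3, so 18 more Tuesdays after the first → 19.

19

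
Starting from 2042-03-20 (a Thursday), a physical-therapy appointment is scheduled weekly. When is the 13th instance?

The 13th occurrence is 12 intervals after the first: 12 × 7 = 84 days after 2042-03-20.
March has 31 days — 11 days to the end of March leaves 73.
April has 30 days (43 left).
May has 31 days (12 left).
12 days into June → 2042-06-12.

2042-06-12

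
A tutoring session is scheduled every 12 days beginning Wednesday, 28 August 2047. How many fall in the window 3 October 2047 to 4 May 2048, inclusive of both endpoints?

18

Occurrences land 12·i days after 28 August 2047 for i = 0, 1, 2, …
3 October 2047 is 36 days after the start; 36 ÷ 12 = 3 remainder 0. First occurrence in the window: #4 on 3 October 2047 (3×12 = 36 days in).
4 May 2048 is 250 days after the start; 250 ÷ 12 = 20 remainder 10. Last occurrence in the window: #21 on 24 April 2048.
Occurrences #4 through #21: 18 in total.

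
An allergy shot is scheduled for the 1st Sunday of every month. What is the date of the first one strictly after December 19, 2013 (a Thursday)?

January 5, 2014

December 2013 starts on a Sunday, so its 1st Sunday is December 1, 2013.
That is not after December 19, 2013, so look at January 2014.
January 2014 starts on a Wednesday, so its 1st Sunday is January 5, 2014 (4 days in).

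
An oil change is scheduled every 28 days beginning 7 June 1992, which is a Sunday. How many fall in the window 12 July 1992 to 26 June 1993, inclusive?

12

Occurrences land 28·i days after 7 June 1992 for i = 0, 1, 2, …
12 July 1992 is 35 days after the start; 35 ÷ 28 = 1 remainder 7; since the remainder is 7, round up to i = 2. First occurrence in the window: #3 on 2 August 1992 (2×28 = 56 days in).
26 June 1993 is 384 days after the start; 384 ÷ 28 = 13 remainder 20. Last occurrence in the window: #14 on 6 June 1993.
Occurrences #3 through #14: 12 in total.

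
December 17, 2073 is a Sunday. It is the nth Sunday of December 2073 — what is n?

3rd

Day 17 falls in week ⌈17/7⌉ of the month.
Days 1–7 hold the 1st Sunday, 8–14 the 2nd, 15–21 the 3rd, 22–28 the 4th, 29–31 the 5th.
17 is in the range for the 3rd.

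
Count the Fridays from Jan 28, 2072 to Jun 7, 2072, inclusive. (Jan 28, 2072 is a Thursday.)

Jan 28, 2072 is a Thursday; the first Friday on or after it is Jan 29, 2072 (1 day later).
From Jan 29, 2072 to Jun 7, 2072: 2 + 29 + 31 + 30 + 31 + 7 = 130 days (rest of Jan, Feb, Mar, Apr, May, Jun).
130 ÷ 7 = 18 full weeks with remainder 4, so 18 more Fridays after the first → 19.

19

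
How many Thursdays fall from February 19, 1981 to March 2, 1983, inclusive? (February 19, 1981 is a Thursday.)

February 19, 1981 is a Thursday; the first Thursday on or after it is February 19, 1981.
From February 19, 1981 to March 2, 1983: 315 + 365 + 61 = 741 days (rest of 1981, 1982, to March 2, 1983 in 1983).
741 ÷ 7 = 105 full weeks with remainder 6, so 105 more Thursdays after the first → 106.

106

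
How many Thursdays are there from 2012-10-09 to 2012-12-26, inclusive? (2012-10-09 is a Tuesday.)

11

2012-10-09 is a Tuesday; the first Thursday on or after it is 2012-10-11 (2 days later).
From 2012-10-11 to 2012-12-26: 20 + 30 + 26 = 76 days (rest of October, November, December).
76 ÷ 7 = 10 full weeks with remainder 6, so 10 more Thursdays after the first → 11.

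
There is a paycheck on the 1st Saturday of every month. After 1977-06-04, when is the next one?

1977-07-02

June 1977 starts on a Wednesday, so its 1st Saturday is 1977-06-04 (3 days in).
That is not after 1977-06-04, so look at July 1977.
July 1977 starts on a Friday, so its 1st Saturday is 1977-07-02 (1 day in).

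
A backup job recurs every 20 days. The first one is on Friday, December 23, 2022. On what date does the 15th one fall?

September 29, 2023

The 15th occurrence is 14 intervals after the first: 14 × 20 = 280 days after December 23, 2022.
December has 31 days — 8 days to the end of December leaves 272.
January has 31 days (241 left).
February has 28 days (213 left).
March has 31 days (182 left).
April has 30 days (152 left).
May has 31 days (121 left).
June has 30 days (91 left).
July has 31 days (60 left).
August has 31 days (29 left).
29 days into September → September 29, 2023.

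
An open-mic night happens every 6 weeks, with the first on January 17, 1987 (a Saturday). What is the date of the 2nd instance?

The 2nd occurrence is 1 interval after the first: 1 × 42 = 42 days after January 17, 1987.
January has 31 days — 14 days to the end of January leaves 28.
28 days into February → February 28, 1987.

February 28, 1987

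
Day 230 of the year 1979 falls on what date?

1979-08-18

January has 31 days (230 − 31 = 199 remain).
February has 28 days (199 − 28 = 171 remain).
March has 31 days (171 − 31 = 140 remain).
April has 30 days (140 − 30 = 110 remain).
May has 31 days (110 − 31 = 79 remain).
June has 30 days (79 − 30 = 49 remain).
July has 31 days (49 − 31 = 18 remain).
18 into August → August 18.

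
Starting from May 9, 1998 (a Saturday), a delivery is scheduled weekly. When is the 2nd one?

May 16, 1998

The 2nd occurrence is 1 interval after the first: 1 × 7 = 7 days after May 9, 1998.
7 days later is May 16, 1998.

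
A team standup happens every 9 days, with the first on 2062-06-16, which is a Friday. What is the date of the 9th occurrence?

The 9th occurrence is 8 intervals after the first: 8 × 9 = 72 days after 2062-06-16.
June has 30 days — 14 days to the end of June leaves 58.
July has 31 days (27 left).
27 days into August → 2062-08-27.

2062-08-27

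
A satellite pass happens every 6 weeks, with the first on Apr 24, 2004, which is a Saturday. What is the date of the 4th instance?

The 4th occurrence is 3 intervals after the first: 3 × 42 = 126 days after Apr 24, 2004.
Apr has 30 days — 6 days to the end of Apr leaves 120.
May has 31 days (89 left).
Jun has 30 days (59 left).
Jul has 31 days (28 left).
28 days into Aug → Aug 28, 2004.

Aug 28, 2004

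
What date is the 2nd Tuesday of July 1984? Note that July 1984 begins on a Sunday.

July 10, 1984

July 1984 begins on a Sunday, so the first Tuesday is July 3 (2 days later).
The 2nd Tuesday is 1 weeks later: 3 + 7 = 10.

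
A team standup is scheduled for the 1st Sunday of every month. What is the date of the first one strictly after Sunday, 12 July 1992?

July 1992 starts on a Wednesday, so its 1st Sunday is 5 July 1992 (4 days in).
That is not after 12 July 1992, so look at August 1992.
August 1992 starts on a Saturday, so its 1st Sunday is 2 August 1992 (1 day in).

2 August 1992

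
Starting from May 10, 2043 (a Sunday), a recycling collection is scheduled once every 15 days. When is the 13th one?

Nov 6, 2043

The 13th occurrence is 12 intervals after the first: 12 × 15 = 180 days after May 10, 2043.
May has 31 days — 21 days to the end of May leaves 159.
Jun has 30 days (129 left).
Jul has 31 days (98 left).
Aug has 31 days (67 left).
Sep has 30 days (37 left).
Oct has 31 days (6 left).
6 days into Nov → Nov 6, 2043.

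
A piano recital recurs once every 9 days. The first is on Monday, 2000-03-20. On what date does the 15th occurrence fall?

2000-07-24

The 15th occurrence is 14 intervals after the first: 14 × 9 = 126 days after 2000-03-20.
March has 31 days — 11 days to the end of March leaves 115.
April has 30 days (85 left).
May has 31 days (54 left).
June has 30 days (24 left).
24 days into July → 2000-07-24.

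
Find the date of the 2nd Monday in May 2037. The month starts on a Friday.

May 2037 begins on a Friday, so the first Monday is May 4 (3 days later).
The 2nd Monday is 1 weeks later: 4 + 7 = 11.

2037-05-11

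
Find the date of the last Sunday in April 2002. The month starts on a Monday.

April 28, 2002

April 2002 begins on a Monday, so the first Sunday is April 7 (6 days later).
April 2002 has 30 days. Adding weeks: 7, 14, 21, 28 — the last one ≤ 30 is the 28th.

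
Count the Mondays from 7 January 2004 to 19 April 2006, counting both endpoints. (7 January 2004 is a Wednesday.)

7 January 2004 is a Wednesday; the first Monday on or after it is 12 January 2004 (5 days later).
From 12 January 2004 to 19 April 2006: 354 + 365 + 109 = 828 days (rest of 2004, 2005, to 19 April 2006 in 2006).
828 ÷ 7 = 118 full weeks with remainder 2, so 118 more Mondays after the first → 119.

119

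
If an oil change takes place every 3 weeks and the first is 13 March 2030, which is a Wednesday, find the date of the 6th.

The 6th occurrence is 5 intervals after the first: 5 × 21 = 105 days after 13 March 2030.
March has 31 days — 18 days to the end of March leaves 87.
April has 30 days (57 left).
May has 31 days (26 left).
26 days into June → 26 June 2030.

26 June 2030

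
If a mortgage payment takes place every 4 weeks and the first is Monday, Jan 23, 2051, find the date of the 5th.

The 5th occurrence is 4 intervals after the first: 4 × 28 = 112 days after Jan 23, 2051.
Jan has 31 days — 8 days to the end of Jan leaves 104.
Feb has 28 days (76 left).
Mar has 31 days (45 left).
Apr has 30 days (15 left).
15 days into May → May 15, 2051.

May 15, 2051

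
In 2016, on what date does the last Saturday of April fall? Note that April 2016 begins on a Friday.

April 2016 begins on a Friday, so the first Saturday is April 2 (1 day later).
April 2016 has 30 days. Adding weeks: 2, 9, 16, 23, 30 — the last one ≤ 30 is the 30th.

30 April 2016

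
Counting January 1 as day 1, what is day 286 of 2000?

January has 31 days (286 − 31 = 255 remain).
February has 29 days (255 − 29 = 226 remain).
March has 31 days (226 − 31 = 195 remain).
April has 30 days (195 − 30 = 165 remain).
May has 31 days (165 − 31 = 134 remain).
June has 30 days (134 − 30 = 104 remain).
July has 31 days (104 − 31 = 73 remain).
August has 31 days (73 − 31 = 42 remain).
September has 30 days (42 − 30 = 12 remain).
12 into October → October 12.

October 12, 2000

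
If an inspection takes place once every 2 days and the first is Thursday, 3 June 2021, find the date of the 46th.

The 46th occurrence is 45 intervals after the first: 45 × 2 = 90 days after 3 June 2021.
June has 30 days — 27 days to the end of June leaves 63.
July has 31 days (32 left).
August has 31 days (1 left).
1 day into September → 1 September 2021.

1 September 2021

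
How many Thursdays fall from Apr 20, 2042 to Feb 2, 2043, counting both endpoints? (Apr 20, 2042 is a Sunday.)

Apr 20, 2042 is a Sunday; the first Thursday on or after it is Apr 24, 2042 (4 days later).
From Apr 24, 2042 to Feb 2, 2043: 6 + 31 + 30 + 31 + 31 + 30 + 31 + 30 + 31 + 31 + 2 = 284 days (rest of Apr, May, Jun, Jul, Aug, Sep, Oct, Nov, Dec, Jan, Feb).
284 ÷ 7 = 40 full weeks with remainder 4, so 40 more Thursdays after the first → 41.

41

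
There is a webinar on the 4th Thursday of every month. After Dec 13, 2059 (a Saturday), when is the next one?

Dec 2059 starts on a Monday; its first Thursday is the 4th, so the 4th Thursday is the 25th — Dec 25, 2059.
Dec 25, 2059 is after Dec 13, 2059, so that is the next one.

Dec 25, 2059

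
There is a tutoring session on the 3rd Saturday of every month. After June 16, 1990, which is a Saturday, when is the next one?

July 21, 1990

June 1990 starts on a Friday; its first Saturday is the 2nd, so the 3rd Saturday is the 16th — June 16, 1990.
That is not after June 16, 1990, so look at July 1990.
July 1990 starts on a Sunday; its first Saturday is the 7th, so the 3rd Saturday is the 21st — July 21, 1990.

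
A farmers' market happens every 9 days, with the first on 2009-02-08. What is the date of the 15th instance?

The 15th occurrence is 14 intervals after the first: 14 × 9 = 126 days after 2009-02-08.
February has 28 days — 20 days to the end of February leaves 106.
March has 31 days (75 left).
April has 30 days (45 left).
May has 31 days (14 left).
14 days into June → 2009-06-14.

2009-06-14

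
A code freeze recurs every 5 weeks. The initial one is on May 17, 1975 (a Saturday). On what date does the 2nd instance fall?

June 21, 1975

The 2nd occurrence is 1 interval after the first: 1 × 35 = 35 days after May 17, 1975.
May has 31 days — 14 days to the end of May leaves 21.
21 days into June → June 21, 1975.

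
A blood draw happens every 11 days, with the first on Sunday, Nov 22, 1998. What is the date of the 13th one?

Apr 3, 1999

The 13th occurrence is 12 intervals after the first: 12 × 11 = 132 days after Nov 22, 1998.
Nov has 30 days — 8 days to the end of Nov leaves 124.
Dec has 31 days (93 left).
Jan has 31 days (62 left).
Feb has 28 days (34 left).
Mar has 31 days (3 left).
3 days into Apr → Apr 3, 1999.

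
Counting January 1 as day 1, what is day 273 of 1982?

Sep 30, 1982

Jan has 31 days (273 − 31 = 242 remain).
Feb has 28 days (242 − 28 = 214 remain).
Mar has 31 days (214 − 31 = 183 remain).
Apr has 30 days (183 − 30 = 153 remain).
May has 31 days (153 − 31 = 122 remain).
Jun has 30 days (122 − 30 = 92 remain).
Jul has 31 days (92 − 31 = 61 remain).
Aug has 31 days (61 − 31 = 30 remain).
30 into Sep → Sep 30.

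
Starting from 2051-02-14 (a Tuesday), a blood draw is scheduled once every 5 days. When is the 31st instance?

The 31st occurrence is 30 intervals after the first: 30 × 5 = 150 days after 2051-02-14.
February has 28 days — 14 days to the end of February leaves 136.
March has 31 days (105 left).
April has 30 days (75 left).
May has 31 days (44 left).
June has 30 days (14 left).
14 days into July → 2051-07-14.

2051-07-14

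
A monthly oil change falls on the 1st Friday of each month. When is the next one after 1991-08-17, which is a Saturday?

1991-09-06

August 1991 starts on a Thursday, so its 1st Friday is 1991-08-02 (1 day in).
That is not after 1991-08-17, so look at September 1991.
September 1991 starts on a Sunday, so its 1st Friday is 1991-09-06 (5 days in).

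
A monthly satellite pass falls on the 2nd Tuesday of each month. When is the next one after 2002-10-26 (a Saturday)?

October 2002 starts on a Tuesday; its first Tuesday is the 1st, so the 2nd Tuesday is the 8th — 2002-10-08.
That is not after 2002-10-26, so look at November 2002.
November 2002 starts on a Friday; its first Tuesday is the 5th, so the 2nd Tuesday is the 12th — 2002-11-12.

2002-11-12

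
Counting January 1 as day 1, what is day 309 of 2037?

January has 31 days (309 − 31 = 278 remain).
February has 28 days (278 − 28 = 250 remain).
March has 31 days (250 − 31 = 219 remain).
April has 30 days (219 − 30 = 189 remain).
May has 31 days (189 − 31 = 158 remain).
June has 30 days (158 − 30 = 128 remain).
July has 31 days (128 − 31 = 97 remain).
August has 31 days (97 − 31 = 66 remain).
September has 30 days (66 − 30 = 36 remain).
October has 31 days (36 − 31 = 5 remain).
5 into November → November 5.

5 November 2037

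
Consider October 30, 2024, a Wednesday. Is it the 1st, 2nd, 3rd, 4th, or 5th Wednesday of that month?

5th

Day 30 falls in week ⌈30/7⌉ of the month.
Days 1–7 hold the 1st Wednesday, 8–14 the 2nd, 15–21 the 3rd, 22–28 the 4th, 29–31 the 5th.
30 is in the range for the 5th.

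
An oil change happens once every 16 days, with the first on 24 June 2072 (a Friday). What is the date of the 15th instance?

The 15th occurrence is 14 intervals after the first: 14 × 16 = 224 days after 24 June 2072.
June has 30 days — 6 days to the end of June leaves 218.
July has 31 days (187 left).
August has 31 days (156 left).
September has 30 days (126 left).
October has 31 days (95 left).
November has 30 days (65 left).
December has 31 days (34 left).
January has 31 days (3 left).
3 days into February → 3 February 2073.

3 February 2073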